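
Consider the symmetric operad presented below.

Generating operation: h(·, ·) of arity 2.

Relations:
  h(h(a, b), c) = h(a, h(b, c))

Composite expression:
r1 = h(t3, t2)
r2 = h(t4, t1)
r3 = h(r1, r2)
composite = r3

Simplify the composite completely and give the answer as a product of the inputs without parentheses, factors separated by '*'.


t3 * t2 * t4 * t1

The h-tree's shape is irrelevant; the t-reading-order decides.
h(t3, t2) collapses to t3 * t2
h(t4, t1) collapses to t4 * t1
h(h(t3, t2), h(t4, t1)) collapses to t3 * t2 * t4 * t1


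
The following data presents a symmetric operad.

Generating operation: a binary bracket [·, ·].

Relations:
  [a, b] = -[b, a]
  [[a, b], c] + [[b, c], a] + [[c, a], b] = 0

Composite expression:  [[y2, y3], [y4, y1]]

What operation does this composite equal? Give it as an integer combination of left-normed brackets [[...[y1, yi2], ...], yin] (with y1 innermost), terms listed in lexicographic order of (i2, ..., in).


[[[y1, y4], y2], y3] - [[[y1, y4], y3], y2]


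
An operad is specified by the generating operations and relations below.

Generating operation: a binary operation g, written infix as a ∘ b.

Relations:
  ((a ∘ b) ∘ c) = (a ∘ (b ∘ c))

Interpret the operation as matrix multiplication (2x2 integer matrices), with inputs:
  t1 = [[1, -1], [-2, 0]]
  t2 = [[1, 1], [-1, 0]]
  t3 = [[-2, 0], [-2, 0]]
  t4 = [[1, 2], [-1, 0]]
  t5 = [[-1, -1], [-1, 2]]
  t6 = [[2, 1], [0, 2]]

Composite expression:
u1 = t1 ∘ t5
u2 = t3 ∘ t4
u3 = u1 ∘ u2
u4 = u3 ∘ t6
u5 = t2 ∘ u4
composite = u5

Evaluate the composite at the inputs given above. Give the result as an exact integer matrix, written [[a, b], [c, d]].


[[-4, -10], [-12, -30]]

(t1 ∘ t5) = [[0, -3], [2, 2]]
(t3 ∘ t4) = [[-2, -4], [-2, -4]]
((t1 ∘ t5) ∘ (t3 ∘ t4)) = [[6, 12], [-8, -16]]
(((t1 ∘ t5) ∘ (t3 ∘ t4)) ∘ t6) = [[12, 30], [-16, -40]]
(t2 ∘ (((t1 ∘ t5) ∘ (t3 ∘ t4)) ∘ t6)) = [[-4, -10], [-12, -30]]


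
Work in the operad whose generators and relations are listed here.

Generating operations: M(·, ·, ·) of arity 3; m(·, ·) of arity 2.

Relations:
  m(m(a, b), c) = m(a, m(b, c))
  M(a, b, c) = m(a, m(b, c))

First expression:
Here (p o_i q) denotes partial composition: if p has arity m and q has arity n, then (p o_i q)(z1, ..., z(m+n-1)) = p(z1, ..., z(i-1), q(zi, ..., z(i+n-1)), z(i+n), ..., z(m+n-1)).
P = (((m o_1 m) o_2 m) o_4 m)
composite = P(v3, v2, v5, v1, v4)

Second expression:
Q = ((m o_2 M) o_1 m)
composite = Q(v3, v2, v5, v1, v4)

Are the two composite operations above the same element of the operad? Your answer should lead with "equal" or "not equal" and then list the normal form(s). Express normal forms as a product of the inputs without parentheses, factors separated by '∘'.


equal — both sides give v3 ∘ v2 ∘ v5 ∘ v1 ∘ v4

The first expression, normalized: v3 ∘ v2 ∘ v5 ∘ v1 ∘ v4
The second expression, normalized: v3 ∘ v2 ∘ v5 ∘ v1 ∘ v4
Same normal form: equal.


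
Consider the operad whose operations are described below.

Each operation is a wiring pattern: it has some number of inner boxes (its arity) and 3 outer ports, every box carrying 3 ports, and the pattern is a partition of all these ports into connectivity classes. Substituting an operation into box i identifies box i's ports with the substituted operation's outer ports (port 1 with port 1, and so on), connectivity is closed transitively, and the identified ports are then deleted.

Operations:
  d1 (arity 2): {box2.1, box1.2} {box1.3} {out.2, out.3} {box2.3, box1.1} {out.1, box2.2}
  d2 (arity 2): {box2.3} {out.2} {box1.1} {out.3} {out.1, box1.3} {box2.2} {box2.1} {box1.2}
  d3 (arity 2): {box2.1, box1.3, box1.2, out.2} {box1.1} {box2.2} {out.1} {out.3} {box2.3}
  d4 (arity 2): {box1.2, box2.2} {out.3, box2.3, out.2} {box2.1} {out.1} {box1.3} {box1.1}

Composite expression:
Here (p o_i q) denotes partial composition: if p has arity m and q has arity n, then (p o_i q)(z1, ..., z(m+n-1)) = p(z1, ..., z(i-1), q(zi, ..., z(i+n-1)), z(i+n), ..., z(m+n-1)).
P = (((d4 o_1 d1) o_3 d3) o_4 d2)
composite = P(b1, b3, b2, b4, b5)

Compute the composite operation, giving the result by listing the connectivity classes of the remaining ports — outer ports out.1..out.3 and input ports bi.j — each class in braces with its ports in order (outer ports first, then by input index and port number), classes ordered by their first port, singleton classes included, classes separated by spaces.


{out.1} {out.2, out.3} {b1.1, b3.3} {b1.2, b3.1} {b1.3} {b2.1} {b2.2, b2.3, b4.3} {b3.2} {b4.1} {b4.2} {b5.1} {b5.2} {b5.3}

After gluing at d4, chains via deleted ports link the b-ports.
d1 over (b1, b3) gives {out.1, b3.2} {out.2, out.3} {b1.1, b3.3} {b1.2, b3.1} {b1.3}, out.j being that stage's outer ports
d2 over (b4, b5) gives {out.1, b4.3} {out.2} {out.3} {b4.1} {b4.2} {b5.1} {b5.2} {b5.3}, out.j being that stage's outer ports
d3 over (b2, b4, b5) gives {out.1} {out.2, b2.2, b2.3, b4.3} {out.3} {b2.1} {b4.1} {b4.2} {b5.1} {b5.2} {b5.3}, out.j being that stage's outer ports
d4 over (b1, b3, b2, b4, b5) gives {out.1} {out.2, out.3} {b1.1, b3.3} {b1.2, b3.1} {b1.3} {b2.1} {b2.2, b2.3, b4.3} {b3.2} {b4.1} {b4.2} {b5.1} {b5.2} {b5.3}, out.j being that stage's outer ports


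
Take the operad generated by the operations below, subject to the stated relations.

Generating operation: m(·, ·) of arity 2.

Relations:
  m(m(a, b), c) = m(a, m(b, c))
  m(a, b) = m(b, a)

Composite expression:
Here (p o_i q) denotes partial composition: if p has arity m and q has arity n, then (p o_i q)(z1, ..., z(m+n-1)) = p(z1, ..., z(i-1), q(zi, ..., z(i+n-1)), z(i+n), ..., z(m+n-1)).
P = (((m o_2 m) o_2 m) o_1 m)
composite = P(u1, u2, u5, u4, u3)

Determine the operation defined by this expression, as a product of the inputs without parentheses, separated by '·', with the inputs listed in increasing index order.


u1 · u2 · u3 · u4 · u5

Both nesting and order wash out for m; what remains is which u's occur.
m(u1, u2) reduces to u1 · u2
m(u5, u4) reduces to u5 · u4
m(m(u5, u4), u3) reduces to u5 · u4 · u3
m(m(u1, u2), m(m(u5, u4), u3)) reduces to u1 · u2 · u5 · u4 · u3
reordering the factors by index: u1 · u2 · u3 · u4 · u5


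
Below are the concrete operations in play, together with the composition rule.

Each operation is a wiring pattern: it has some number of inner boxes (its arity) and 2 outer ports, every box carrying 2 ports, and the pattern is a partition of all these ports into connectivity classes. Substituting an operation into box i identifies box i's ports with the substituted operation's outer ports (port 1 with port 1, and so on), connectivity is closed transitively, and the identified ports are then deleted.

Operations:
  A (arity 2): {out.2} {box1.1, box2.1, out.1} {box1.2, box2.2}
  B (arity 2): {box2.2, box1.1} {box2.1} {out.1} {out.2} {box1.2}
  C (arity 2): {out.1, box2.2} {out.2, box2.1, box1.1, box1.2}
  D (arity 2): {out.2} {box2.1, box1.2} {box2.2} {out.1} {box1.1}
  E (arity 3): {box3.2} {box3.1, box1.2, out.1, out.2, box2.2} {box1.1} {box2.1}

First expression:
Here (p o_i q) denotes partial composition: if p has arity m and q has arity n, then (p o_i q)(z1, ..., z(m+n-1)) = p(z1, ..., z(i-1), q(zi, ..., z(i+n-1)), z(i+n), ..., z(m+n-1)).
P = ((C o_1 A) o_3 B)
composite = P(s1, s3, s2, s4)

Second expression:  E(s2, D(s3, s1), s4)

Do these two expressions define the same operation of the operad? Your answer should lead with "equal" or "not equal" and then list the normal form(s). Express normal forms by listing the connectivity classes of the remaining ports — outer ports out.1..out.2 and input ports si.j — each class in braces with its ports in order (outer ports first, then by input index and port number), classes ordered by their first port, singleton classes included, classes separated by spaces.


The first composite normalizes to {out.1} {out.2, s1.1, s3.1} {s1.2, s3.2} {s2.1, s4.2} {s2.2} {s4.1}
The second composite normalizes to {out.1, out.2, s2.2, s4.1} {s1.1, s3.2} {s1.2} {s2.1} {s3.1} {s4.2}
Distinct normal forms: not equal.

not equal — first {out.1} {out.2, s1.1, s3.1} {s1.2, s3.2} {s2.1, s4.2} {s2.2} {s4.1}, second {out.1, out.2, s2.2, s4.1} {s1.1, s3.2} {s1.2} {s2.1} {s3.1} {s4.2}


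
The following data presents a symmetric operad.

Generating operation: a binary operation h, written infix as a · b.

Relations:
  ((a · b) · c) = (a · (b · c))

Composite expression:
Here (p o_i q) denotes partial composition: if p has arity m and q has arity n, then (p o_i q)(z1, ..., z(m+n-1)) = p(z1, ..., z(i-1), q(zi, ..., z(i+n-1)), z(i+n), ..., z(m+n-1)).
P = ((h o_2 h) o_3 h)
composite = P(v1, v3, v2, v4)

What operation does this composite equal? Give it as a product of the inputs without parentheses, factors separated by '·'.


All parenthesizations of h agree; list the v-inputs left to right.
(v2 · v4) spells out as v2 · v4
(v3 · (v2 · v4)) spells out as v3 · v2 · v4
(v1 · (v3 · (v2 · v4))) spells out as v1 · v3 · v2 · v4

v1 · v3 · v2 · v4


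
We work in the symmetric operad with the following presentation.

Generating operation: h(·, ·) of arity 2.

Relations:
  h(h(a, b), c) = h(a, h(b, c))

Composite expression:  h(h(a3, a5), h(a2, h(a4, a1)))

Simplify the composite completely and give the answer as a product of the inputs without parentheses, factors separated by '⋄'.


a3 ⋄ a5 ⋄ a2 ⋄ a4 ⋄ a1


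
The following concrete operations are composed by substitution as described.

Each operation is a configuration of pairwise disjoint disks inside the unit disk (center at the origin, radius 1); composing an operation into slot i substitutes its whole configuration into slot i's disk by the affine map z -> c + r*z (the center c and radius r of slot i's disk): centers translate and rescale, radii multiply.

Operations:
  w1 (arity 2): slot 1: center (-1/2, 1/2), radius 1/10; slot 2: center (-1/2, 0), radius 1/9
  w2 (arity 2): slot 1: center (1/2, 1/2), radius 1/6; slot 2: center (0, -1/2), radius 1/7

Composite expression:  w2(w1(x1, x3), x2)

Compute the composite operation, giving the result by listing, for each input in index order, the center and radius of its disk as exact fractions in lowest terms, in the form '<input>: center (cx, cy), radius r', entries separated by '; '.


Nesting under w2 composes maps z -> c + r*z down each x-path.
input x1: composing its 2 substitution steps yields center (5/12, 7/12), radius 1/60
input x3: composing its 2 substitution steps yields center (5/12, 1/2), radius 1/54
input x2: composing its 1 substitution step yields center (0, -1/2), radius 1/7

x1: center (5/12, 7/12), radius 1/60; x2: center (0, -1/2), radius 1/7; x3: center (5/12, 1/2), radius 1/54


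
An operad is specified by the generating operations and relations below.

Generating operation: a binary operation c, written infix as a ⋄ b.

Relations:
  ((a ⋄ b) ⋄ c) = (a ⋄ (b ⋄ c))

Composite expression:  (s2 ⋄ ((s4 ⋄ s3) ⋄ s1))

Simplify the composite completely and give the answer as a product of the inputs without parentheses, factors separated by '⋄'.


s2 ⋄ s4 ⋄ s3 ⋄ s1

All parenthesizations of c agree; list the s-inputs left to right.
(s4 ⋄ s3) collapses to s4 ⋄ s3
((s4 ⋄ s3) ⋄ s1) collapses to s4 ⋄ s3 ⋄ s1
(s2 ⋄ ((s4 ⋄ s3) ⋄ s1)) collapses to s2 ⋄ s4 ⋄ s3 ⋄ s1


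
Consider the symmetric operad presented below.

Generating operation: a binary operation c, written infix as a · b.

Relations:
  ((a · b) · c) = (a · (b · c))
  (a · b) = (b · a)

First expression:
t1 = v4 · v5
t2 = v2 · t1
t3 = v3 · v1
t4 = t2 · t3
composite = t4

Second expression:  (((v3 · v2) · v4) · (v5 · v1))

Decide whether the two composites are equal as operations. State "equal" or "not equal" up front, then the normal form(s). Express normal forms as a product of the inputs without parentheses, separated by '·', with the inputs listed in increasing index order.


equal; the common form is v1 · v2 · v3 · v4 · v5

The first composite normalizes to v1 · v2 · v3 · v4 · v5
The second composite normalizes to v1 · v2 · v3 · v4 · v5
Same normal form: equal.


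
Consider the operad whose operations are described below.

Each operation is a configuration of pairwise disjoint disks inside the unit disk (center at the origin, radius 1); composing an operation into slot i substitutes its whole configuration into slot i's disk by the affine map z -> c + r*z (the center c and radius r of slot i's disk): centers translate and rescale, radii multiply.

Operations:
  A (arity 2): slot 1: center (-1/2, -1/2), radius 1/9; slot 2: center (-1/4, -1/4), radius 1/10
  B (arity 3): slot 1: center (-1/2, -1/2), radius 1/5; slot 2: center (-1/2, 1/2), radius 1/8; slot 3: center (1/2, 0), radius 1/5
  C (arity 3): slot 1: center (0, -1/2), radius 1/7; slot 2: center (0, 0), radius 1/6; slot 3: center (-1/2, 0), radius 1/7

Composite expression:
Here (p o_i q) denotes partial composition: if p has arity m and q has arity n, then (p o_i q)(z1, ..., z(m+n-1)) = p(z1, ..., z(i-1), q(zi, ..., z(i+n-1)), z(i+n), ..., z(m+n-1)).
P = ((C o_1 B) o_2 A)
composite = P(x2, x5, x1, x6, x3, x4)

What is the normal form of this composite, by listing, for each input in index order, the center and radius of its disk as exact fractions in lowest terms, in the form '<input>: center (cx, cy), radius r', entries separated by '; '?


x1: center (-17/224, -97/224), radius 1/560; x2: center (-1/14, -4/7), radius 1/35; x3: center (0, 0), radius 1/6; x4: center (-1/2, 0), radius 1/7; x5: center (-9/112, -7/16), radius 1/504; x6: center (1/14, -1/2), radius 1/35

Below C, radii multiply path by path; the x-disk centers shift.
input x2: composing its 2 substitution steps yields center (-1/14, -4/7), radius 1/35
input x5: composing its 3 substitution steps yields center (-9/112, -7/16), radius 1/504
input x1: composing its 3 substitution steps yields center (-17/224, -97/224), radius 1/560
input x6: composing its 2 substitution steps yields center (1/14, -1/2), radius 1/35
input x3: composing its 1 substitution step yields center (0, 0), radius 1/6
input x4: composing its 1 substitution step yields center (-1/2, 0), radius 1/7


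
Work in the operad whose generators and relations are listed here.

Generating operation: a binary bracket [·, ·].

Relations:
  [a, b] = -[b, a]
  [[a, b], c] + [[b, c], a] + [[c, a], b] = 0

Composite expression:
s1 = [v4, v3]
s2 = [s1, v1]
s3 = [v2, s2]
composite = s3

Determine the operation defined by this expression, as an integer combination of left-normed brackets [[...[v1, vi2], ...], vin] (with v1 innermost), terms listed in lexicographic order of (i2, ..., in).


-[[[v1, v3], v4], v2] + [[[v1, v4], v3], v2]

Expand each bracket as ab - ba; the v1-initial words give the coefficients.
Composite bracket: [v2, [[v4, v3], v1]]
Under [a, b] = ab - ba we get 8 signed associative words (2^3 = 8).
Collect the words opening with v1:
  v1v3v4v2 appears with sign -1, giving the term -[[[v1, v3], v4], v2]
  v1v4v3v2 appears with sign +1, giving the term +[[[v1, v4], v3], v2]


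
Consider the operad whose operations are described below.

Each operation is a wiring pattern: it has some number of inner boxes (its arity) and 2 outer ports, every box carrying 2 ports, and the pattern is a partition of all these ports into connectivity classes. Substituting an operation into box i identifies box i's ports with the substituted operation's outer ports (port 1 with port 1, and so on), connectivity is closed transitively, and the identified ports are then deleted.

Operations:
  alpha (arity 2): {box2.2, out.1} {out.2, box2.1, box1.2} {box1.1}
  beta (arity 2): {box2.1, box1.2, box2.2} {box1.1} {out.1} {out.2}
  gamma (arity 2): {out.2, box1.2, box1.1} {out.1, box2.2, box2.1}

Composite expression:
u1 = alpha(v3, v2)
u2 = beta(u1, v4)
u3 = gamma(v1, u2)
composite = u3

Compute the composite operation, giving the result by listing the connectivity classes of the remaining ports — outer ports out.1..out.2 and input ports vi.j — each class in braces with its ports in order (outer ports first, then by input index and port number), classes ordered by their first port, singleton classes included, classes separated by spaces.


{out.1} {out.2, v1.1, v1.2} {v2.1, v3.2, v4.1, v4.2} {v2.2} {v3.1}

After gluing at gamma, chains via deleted ports link the v-ports.
after alpha, the pattern on (v3, v2) reads {out.1, v2.2} {out.2, v2.1, v3.2} {v3.1} (out.j = its outer ports)
after beta, the pattern on (v3, v2, v4) reads {out.1} {out.2} {v2.1, v3.2, v4.1, v4.2} {v2.2} {v3.1} (out.j = its outer ports)
after gamma, the pattern on (v1, v3, v2, v4) reads {out.1} {out.2, v1.1, v1.2} {v2.1, v3.2, v4.1, v4.2} {v2.2} {v3.1} (out.j = its outer ports)


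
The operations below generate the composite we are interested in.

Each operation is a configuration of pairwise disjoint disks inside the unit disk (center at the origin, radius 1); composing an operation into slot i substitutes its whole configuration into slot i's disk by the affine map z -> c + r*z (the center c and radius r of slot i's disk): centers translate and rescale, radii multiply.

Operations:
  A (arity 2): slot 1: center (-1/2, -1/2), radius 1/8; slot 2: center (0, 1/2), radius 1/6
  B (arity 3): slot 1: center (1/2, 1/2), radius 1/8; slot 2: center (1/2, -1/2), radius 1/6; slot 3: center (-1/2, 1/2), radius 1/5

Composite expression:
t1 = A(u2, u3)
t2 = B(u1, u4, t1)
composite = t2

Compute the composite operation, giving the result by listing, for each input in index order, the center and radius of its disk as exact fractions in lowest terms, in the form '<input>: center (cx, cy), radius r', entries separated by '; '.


Nesting under B composes maps z -> c + r*z down each u-path.
input u1: composing its 1 substitution step yields center (1/2, 1/2), radius 1/8
input u4: composing its 1 substitution step yields center (1/2, -1/2), radius 1/6
input u2: composing its 2 substitution steps yields center (-3/5, 2/5), radius 1/40
input u3: composing its 2 substitution steps yields center (-1/2, 3/5), radius 1/30

u1: center (1/2, 1/2), radius 1/8; u2: center (-3/5, 2/5), radius 1/40; u3: center (-1/2, 3/5), radius 1/30; u4: center (1/2, -1/2), radius 1/6


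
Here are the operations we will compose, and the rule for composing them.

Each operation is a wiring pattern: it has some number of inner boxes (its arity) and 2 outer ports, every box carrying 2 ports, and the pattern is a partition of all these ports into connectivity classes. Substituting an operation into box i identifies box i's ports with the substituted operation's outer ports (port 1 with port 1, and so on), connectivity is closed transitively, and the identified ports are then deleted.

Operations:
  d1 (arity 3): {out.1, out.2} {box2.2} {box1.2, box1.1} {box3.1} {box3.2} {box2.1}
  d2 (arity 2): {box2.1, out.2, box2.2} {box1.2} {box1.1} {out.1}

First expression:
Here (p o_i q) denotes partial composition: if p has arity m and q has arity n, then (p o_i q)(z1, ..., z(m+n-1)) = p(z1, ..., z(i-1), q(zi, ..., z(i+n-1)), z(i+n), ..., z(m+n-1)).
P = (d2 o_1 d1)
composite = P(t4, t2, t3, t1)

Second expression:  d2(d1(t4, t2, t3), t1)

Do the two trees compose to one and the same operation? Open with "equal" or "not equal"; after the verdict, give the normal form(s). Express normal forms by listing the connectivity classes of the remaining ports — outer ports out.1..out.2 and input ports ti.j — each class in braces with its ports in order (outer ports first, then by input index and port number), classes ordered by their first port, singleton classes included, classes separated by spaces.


equal; both compose to {out.1} {out.2, t1.1, t1.2} {t2.1} {t2.2} {t3.1} {t3.2} {t4.1, t4.2}


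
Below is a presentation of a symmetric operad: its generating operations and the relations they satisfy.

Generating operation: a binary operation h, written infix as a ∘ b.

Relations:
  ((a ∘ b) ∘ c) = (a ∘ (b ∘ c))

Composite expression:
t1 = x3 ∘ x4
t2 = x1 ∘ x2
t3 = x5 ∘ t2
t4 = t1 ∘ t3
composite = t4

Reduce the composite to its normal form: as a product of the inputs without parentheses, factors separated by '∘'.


Every regrouping of h is equal, so read the x-inputs in written order.
(x3 ∘ x4) reduces to x3 ∘ x4
(x1 ∘ x2) reduces to x1 ∘ x2
(x5 ∘ (x1 ∘ x2)) reduces to x5 ∘ x1 ∘ x2
((x3 ∘ x4) ∘ (x5 ∘ (x1 ∘ x2))) reduces to x3 ∘ x4 ∘ x5 ∘ x1 ∘ x2

x3 ∘ x4 ∘ x5 ∘ x1 ∘ x2


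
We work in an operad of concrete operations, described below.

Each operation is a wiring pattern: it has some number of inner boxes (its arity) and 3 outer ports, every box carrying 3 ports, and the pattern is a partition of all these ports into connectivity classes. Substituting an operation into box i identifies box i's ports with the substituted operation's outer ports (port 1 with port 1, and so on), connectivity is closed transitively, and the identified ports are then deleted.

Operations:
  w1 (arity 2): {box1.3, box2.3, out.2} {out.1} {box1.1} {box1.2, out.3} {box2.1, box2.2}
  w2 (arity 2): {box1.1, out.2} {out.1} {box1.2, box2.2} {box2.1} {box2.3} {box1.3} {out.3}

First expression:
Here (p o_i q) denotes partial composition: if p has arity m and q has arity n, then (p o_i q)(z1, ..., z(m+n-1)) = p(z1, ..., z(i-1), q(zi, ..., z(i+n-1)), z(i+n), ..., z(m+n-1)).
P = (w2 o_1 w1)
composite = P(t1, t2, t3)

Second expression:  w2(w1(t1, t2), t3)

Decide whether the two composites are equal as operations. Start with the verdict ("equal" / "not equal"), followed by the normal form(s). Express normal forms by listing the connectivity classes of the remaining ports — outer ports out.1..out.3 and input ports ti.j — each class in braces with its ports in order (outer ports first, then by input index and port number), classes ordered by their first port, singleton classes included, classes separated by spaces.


The first expression, normalized: {out.1} {out.2} {out.3} {t1.1} {t1.2} {t1.3, t2.3, t3.2} {t2.1, t2.2} {t3.1} {t3.3}
The second expression, normalized: {out.1} {out.2} {out.3} {t1.1} {t1.2} {t1.3, t2.3, t3.2} {t2.1, t2.2} {t3.1} {t3.3}
The normal forms match — equal.

equal — both sides give {out.1} {out.2} {out.3} {t1.1} {t1.2} {t1.3, t2.3, t3.2} {t2.1, t2.2} {t3.1} {t3.3}


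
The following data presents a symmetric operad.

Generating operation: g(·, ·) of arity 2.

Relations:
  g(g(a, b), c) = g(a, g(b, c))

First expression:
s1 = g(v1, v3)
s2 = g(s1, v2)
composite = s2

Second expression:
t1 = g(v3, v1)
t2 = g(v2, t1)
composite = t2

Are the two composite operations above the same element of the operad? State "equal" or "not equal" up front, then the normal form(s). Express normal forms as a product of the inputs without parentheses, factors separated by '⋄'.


not equal: they reduce to v1 ⋄ v3 ⋄ v2 and v2 ⋄ v3 ⋄ v1

Normal form of the first expression: v1 ⋄ v3 ⋄ v2
Normal form of the second expression: v2 ⋄ v3 ⋄ v1
No match — not equal.


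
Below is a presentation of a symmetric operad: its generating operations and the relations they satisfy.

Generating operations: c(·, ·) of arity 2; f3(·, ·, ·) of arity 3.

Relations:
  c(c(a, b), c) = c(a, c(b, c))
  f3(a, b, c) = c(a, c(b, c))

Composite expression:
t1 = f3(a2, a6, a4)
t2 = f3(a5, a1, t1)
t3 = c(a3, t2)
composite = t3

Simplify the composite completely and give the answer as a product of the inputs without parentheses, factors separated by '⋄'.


a3 ⋄ a5 ⋄ a1 ⋄ a2 ⋄ a6 ⋄ a4


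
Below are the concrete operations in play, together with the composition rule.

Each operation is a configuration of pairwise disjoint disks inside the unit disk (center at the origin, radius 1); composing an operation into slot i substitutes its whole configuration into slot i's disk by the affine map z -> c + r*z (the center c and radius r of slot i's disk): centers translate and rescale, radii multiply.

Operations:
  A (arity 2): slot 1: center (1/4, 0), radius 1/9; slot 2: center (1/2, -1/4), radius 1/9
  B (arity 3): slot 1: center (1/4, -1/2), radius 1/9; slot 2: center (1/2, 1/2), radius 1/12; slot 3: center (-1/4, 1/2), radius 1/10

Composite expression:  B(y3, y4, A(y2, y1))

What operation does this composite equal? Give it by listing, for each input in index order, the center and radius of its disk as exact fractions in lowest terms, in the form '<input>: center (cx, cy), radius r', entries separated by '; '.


y1: center (-1/5, 19/40), radius 1/90; y2: center (-9/40, 1/2), radius 1/90; y3: center (1/4, -1/2), radius 1/9; y4: center (1/2, 1/2), radius 1/12


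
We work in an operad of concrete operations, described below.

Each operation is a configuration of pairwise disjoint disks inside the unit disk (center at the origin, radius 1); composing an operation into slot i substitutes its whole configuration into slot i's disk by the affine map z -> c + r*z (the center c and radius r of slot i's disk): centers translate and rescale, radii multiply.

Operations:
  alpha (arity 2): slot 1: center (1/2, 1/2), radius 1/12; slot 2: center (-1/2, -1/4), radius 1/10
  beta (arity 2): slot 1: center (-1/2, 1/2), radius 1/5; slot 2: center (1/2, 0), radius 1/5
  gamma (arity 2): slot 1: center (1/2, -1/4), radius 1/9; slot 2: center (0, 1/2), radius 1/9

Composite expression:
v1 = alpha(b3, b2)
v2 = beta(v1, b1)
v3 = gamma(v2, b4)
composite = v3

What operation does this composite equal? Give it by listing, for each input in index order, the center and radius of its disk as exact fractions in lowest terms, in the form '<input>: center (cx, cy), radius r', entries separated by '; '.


Only the slot chain above each b matters under gamma; compose those maps.
input b3: composing its 3 substitution steps yields center (41/90, -11/60), radius 1/540
input b2: composing its 3 substitution steps yields center (13/30, -1/5), radius 1/450
input b1: composing its 2 substitution steps yields center (5/9, -1/4), radius 1/45
input b4: composing its 1 substitution step yields center (0, 1/2), radius 1/9

b1: center (5/9, -1/4), radius 1/45; b2: center (13/30, -1/5), radius 1/450; b3: center (41/90, -11/60), radius 1/540; b4: center (0, 1/2), radius 1/9


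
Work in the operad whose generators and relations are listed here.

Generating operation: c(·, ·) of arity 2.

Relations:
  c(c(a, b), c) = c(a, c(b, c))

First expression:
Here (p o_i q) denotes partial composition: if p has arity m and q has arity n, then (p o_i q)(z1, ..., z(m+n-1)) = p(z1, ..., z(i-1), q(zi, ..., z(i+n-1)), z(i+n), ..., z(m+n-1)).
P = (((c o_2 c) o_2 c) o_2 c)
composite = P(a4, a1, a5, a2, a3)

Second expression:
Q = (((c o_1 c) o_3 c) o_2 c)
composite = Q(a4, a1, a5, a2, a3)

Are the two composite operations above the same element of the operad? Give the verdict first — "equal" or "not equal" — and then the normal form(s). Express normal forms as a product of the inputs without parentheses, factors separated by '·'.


equal — both sides give a4 · a1 · a5 · a2 · a3

Reducing the first expression gives a4 · a1 · a5 · a2 · a3
Reducing the second expression gives a4 · a1 · a5 · a2 · a3
Both agree, so they are equal.


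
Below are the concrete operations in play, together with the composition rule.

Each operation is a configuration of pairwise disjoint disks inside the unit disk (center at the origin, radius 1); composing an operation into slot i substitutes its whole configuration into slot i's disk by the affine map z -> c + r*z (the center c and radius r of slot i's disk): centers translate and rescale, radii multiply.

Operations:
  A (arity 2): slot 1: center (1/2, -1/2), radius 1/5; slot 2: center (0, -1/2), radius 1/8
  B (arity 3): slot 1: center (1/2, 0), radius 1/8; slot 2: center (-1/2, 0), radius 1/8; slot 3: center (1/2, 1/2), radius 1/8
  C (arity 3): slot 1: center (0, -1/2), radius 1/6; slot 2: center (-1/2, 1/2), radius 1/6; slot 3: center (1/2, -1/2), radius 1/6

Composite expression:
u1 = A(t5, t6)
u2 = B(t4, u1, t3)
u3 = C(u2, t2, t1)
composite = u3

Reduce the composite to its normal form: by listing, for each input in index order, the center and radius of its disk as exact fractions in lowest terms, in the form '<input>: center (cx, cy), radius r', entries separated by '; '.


t1: center (1/2, -1/2), radius 1/6; t2: center (-1/2, 1/2), radius 1/6; t3: center (1/12, -5/12), radius 1/48; t4: center (1/12, -1/2), radius 1/48; t5: center (-7/96, -49/96), radius 1/240; t6: center (-1/12, -49/96), radius 1/384

Follow each t-input down from C: c' goes to c + r*c', radius to r*r'.
input t4: composing its 2 substitution steps yields center (1/12, -1/2), radius 1/48
input t5: composing its 3 substitution steps yields center (-7/96, -49/96), radius 1/240
input t6: composing its 3 substitution steps yields center (-1/12, -49/96), radius 1/384
input t3: composing its 2 substitution steps yields center (1/12, -5/12), radius 1/48
input t2: composing its 1 substitution step yields center (-1/2, 1/2), radius 1/6
input t1: composing its 1 substitution step yields center (1/2, -1/2), radius 1/6


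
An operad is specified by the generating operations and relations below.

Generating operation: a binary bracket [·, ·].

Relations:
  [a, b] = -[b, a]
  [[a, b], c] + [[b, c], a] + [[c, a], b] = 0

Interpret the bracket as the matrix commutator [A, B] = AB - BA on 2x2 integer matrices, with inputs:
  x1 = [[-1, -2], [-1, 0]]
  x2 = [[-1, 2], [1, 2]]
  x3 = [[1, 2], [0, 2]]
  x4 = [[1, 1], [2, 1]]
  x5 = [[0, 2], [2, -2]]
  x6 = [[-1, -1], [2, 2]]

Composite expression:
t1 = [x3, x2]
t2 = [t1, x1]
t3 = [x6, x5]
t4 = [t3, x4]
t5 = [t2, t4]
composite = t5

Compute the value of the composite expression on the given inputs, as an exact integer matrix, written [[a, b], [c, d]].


[x3, x2] = [[2, 4], [1, -2]]
[[x3, x2], x1] = [[-2, -4], [3, 2]]
[x6, x5] = [[-6, -4], [10, 6]]
[[x6, x5], x4] = [[-18, -12], [24, 18]]
[[[x3, x2], x1], [[x6, x5], x4]] = [[-60, -96], [-12, 60]]

[[-60, -96], [-12, 60]]


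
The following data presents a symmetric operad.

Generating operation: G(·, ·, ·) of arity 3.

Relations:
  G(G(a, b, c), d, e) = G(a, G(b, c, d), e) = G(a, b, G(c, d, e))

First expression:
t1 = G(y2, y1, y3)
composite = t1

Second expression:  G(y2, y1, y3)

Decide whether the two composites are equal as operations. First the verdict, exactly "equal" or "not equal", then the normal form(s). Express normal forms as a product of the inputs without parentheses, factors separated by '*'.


The first expression reduces to y2 * y1 * y3
The second expression reduces to y2 * y1 * y3
Same normal form: equal.

equal; the common form is y2 * y1 * y3


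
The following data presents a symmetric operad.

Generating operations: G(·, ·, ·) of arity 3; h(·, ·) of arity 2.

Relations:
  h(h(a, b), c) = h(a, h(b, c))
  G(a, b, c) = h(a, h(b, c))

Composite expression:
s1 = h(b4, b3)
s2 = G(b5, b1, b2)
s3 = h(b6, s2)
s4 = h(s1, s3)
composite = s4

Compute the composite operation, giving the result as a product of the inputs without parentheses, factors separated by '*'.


Associativity of h dissolves the nesting; only the b-input order survives.
h(b4, b3) spells out as b4 * b3
G(b5, b1, b2) spells out as b5 * b1 * b2
h(b6, G(b5, b1, b2)) spells out as b6 * b5 * b1 * b2
h(h(b4, b3), h(b6, G(b5, b1, b2))) spells out as b4 * b3 * b6 * b5 * b1 * b2

b4 * b3 * b6 * b5 * b1 * b2


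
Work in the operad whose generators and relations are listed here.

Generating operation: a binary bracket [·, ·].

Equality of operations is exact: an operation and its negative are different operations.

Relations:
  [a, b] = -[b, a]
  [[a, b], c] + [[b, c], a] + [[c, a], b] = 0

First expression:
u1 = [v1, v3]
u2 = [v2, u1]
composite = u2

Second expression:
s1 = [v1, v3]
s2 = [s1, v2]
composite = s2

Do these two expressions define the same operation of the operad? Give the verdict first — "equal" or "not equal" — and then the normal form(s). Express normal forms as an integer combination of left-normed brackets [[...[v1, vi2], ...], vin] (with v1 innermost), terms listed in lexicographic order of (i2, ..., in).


not equal; first: -[[v1, v3], v2]; second: [[v1, v3], v2]


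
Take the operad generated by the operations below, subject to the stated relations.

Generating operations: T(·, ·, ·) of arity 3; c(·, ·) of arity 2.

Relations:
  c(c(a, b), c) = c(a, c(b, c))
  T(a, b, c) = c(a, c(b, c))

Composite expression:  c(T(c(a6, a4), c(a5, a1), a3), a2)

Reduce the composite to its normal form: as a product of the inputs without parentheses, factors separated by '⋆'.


Key point: c is associative — brackets drop, the a-order remains.
c(a6, a4) linearizes to a6 ⋆ a4
c(a5, a1) linearizes to a5 ⋆ a1
T(c(a6, a4), c(a5, a1), a3) linearizes to a6 ⋆ a4 ⋆ a5 ⋆ a1 ⋆ a3
c(T(c(a6, a4), c(a5, a1), a3), a2) linearizes to a6 ⋆ a4 ⋆ a5 ⋆ a1 ⋆ a3 ⋆ a2

a6 ⋆ a4 ⋆ a5 ⋆ a1 ⋆ a3 ⋆ a2


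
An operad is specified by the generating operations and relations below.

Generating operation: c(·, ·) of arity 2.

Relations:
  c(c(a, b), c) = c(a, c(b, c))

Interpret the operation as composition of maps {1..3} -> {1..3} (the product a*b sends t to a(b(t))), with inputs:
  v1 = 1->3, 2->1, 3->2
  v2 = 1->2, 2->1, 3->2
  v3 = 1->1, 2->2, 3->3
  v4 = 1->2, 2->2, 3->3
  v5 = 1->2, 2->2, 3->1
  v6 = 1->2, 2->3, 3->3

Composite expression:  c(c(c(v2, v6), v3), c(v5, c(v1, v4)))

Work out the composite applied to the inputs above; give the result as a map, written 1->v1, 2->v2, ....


1->2, 2->2, 3->2

c(v2, v6) = 1->1, 2->2, 3->2
c(c(v2, v6), v3) = 1->1, 2->2, 3->2
c(v1, v4) = 1->1, 2->1, 3->2
c(v5, c(v1, v4)) = 1->2, 2->2, 3->2
c(c(c(v2, v6), v3), c(v5, c(v1, v4))) = 1->2, 2->2, 3->2


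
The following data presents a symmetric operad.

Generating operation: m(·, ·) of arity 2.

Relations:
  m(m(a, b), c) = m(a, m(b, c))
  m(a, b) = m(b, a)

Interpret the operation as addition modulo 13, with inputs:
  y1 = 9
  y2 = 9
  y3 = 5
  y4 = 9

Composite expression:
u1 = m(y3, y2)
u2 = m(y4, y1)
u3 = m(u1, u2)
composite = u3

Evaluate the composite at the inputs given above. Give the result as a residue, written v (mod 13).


6 (mod 13)

m(y3, y2) = 1
m(y4, y1) = 5
m(m(y3, y2), m(y4, y1)) = 6


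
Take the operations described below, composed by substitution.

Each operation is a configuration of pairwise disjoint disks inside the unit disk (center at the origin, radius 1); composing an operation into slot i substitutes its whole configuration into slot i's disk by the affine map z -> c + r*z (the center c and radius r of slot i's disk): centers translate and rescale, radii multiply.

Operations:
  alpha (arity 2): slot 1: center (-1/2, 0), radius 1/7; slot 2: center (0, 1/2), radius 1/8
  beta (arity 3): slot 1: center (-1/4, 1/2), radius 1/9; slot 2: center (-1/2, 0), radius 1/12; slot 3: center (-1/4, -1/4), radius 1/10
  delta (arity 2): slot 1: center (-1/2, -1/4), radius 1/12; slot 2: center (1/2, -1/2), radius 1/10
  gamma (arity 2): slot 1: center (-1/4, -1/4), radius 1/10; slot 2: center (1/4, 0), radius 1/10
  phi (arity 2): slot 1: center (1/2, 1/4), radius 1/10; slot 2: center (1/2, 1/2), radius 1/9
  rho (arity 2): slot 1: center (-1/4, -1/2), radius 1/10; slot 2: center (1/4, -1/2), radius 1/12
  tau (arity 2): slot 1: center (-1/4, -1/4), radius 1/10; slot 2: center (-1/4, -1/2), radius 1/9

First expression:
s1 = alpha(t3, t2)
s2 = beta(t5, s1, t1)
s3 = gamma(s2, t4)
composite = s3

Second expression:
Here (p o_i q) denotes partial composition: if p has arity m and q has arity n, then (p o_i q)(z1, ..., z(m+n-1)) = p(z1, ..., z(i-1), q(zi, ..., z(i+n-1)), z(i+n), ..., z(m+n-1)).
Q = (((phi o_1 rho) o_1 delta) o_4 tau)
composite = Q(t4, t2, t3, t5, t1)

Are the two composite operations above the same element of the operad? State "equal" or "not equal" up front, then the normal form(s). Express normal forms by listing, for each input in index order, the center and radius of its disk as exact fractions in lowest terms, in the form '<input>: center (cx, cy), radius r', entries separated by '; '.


The first expression, normalized: t1: center (-11/40, -11/40), radius 1/100; t2: center (-3/10, -59/240), radius 1/960; t3: center (-73/240, -1/4), radius 1/840; t4: center (1/4, 0), radius 1/10; t5: center (-11/40, -1/5), radius 1/90
The second expression, normalized: t1: center (17/36, 4/9), radius 1/81; t2: center (12/25, 39/200), radius 1/1000; t3: center (21/40, 1/5), radius 1/120; t4: center (47/100, 79/400), radius 1/1200; t5: center (17/36, 17/36), radius 1/90
They disagree, so not equal.

not equal; the first gives t1: center (-11/40, -11/40), radius 1/100; t2: center (-3/10, -59/240), radius 1/960; t3: center (-73/240, -1/4), radius 1/840; t4: center (1/4, 0), radius 1/10; t5: center (-11/40, -1/5), radius 1/90 and the second t1: center (17/36, 4/9), radius 1/81; t2: center (12/25, 39/200), radius 1/1000; t3: center (21/40, 1/5), radius 1/120; t4: center (47/100, 79/400), radius 1/1200; t5: center (17/36, 17/36), radius 1/90


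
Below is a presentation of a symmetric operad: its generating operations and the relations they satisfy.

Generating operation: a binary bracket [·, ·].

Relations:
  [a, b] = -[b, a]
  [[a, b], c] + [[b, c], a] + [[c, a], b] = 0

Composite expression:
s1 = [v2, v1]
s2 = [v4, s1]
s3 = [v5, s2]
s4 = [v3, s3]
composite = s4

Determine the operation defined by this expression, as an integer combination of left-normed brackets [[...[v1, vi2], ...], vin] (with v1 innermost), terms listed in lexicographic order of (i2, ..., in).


Skip Jacobi rewriting: expand, keep v1-initial words, read off terms.
Composite bracket: [v3, [v5, [v4, [v2, v1]]]]
Full expansion: 16 signed words from ab - ba (2^4 = 16).
Only words starting with v1 matter:
  from v1v2v4v5v3, sign +1: term +[[[[v1, v2], v4], v5], v3]

[[[[v1, v2], v4], v5], v3]


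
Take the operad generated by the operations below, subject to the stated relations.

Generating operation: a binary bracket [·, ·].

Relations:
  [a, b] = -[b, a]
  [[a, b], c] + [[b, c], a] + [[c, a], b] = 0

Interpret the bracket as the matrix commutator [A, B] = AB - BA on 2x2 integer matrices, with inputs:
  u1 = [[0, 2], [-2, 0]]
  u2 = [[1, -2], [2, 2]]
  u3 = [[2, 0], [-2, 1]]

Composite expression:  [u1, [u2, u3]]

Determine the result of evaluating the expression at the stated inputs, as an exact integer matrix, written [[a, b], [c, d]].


[u2, u3] = [[4, 2], [0, -4]]
[u1, [u2, u3]] = [[4, -16], [-16, -4]]

[[4, -16], [-16, -4]]


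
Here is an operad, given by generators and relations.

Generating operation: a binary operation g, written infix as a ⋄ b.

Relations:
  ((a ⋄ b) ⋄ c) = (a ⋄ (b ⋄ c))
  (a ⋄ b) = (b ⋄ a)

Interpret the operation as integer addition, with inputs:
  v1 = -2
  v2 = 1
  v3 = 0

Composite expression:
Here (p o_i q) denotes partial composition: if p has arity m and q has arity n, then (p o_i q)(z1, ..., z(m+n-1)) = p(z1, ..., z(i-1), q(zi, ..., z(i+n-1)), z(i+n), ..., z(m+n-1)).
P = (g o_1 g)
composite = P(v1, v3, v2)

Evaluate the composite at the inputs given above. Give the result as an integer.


-1

(v1 ⋄ v3) = -2
((v1 ⋄ v3) ⋄ v2) = -1


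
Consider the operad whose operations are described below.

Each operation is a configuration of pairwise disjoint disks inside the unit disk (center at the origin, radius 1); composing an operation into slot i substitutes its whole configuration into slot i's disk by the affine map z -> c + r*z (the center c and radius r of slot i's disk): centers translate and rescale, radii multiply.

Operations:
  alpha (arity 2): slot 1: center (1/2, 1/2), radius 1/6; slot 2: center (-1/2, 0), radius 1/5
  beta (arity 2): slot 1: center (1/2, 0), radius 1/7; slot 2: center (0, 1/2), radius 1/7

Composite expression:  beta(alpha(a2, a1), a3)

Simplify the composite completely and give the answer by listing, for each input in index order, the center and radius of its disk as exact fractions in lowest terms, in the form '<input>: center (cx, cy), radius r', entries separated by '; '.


Only the slot chain above each a matters under beta; compose those maps.
tracing a2 down its 2-map path: center (4/7, 1/14), radius 1/42
tracing a1 down its 2-map path: center (3/7, 0), radius 1/35
tracing a3 down its 1-map path: center (0, 1/2), radius 1/7

a1: center (3/7, 0), radius 1/35; a2: center (4/7, 1/14), radius 1/42; a3: center (0, 1/2), radius 1/7
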